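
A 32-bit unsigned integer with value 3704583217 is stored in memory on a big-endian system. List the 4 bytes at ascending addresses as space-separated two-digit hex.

DC CF 74 31

3704583217 in hexadecimal, padded to 32 bits, is 0xDCCF7431.
Split into bytes (most-significant first): DC CF 74 31.
Big-endian stores the most-significant byte at the lowest address.
So the memory order matches the most-significant-first order: DC CF 74 31.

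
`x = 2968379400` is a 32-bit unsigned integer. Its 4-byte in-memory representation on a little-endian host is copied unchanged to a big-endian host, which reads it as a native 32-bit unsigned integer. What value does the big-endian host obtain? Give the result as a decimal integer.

2968379400 in 32-bit hexadecimal is 0xB0EDE008.
Stored little-endian, the bytes at ascending addresses are 08 E0 ED B0.
Read back as big-endian, the last byte is least significant, giving 0x08E0EDB0.
0x08E0EDB0 = 148958640.

148958640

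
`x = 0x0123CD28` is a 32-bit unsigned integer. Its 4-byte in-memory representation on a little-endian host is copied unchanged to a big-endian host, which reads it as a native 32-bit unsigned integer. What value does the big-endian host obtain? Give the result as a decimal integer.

684532481

Stored little-endian, the bytes at ascending addresses are 28 CD 23 01.
Read back as big-endian, the last byte is least significant, giving 0x28CD2301.
0x28CD2301 = 684532481.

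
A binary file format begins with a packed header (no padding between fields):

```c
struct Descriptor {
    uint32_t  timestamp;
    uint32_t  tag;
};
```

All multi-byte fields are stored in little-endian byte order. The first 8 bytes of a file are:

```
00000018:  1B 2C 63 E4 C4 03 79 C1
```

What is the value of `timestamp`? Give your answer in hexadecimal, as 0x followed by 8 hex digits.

`timestamp` is the first field, at byte offset 0, occupying 4 bytes.
Bytes at offsets 0..3: 1B 2C 63 E4.
Little-endian: lowest address holds the least-significant byte.
Reassemble most-significant byte first: E4 63 2C 1B → 0xE4632C1B.

0xE4632C1B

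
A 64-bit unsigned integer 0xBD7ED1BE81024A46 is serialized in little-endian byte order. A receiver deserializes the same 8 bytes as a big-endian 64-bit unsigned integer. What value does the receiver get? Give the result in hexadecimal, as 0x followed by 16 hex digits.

0x464A0281BED17EBD

Stored little-endian, the bytes at ascending addresses are 46 4A 02 81 BE D1 7E BD.
Read back as big-endian, the last byte is least significant, giving 0x464A0281BED17EBD.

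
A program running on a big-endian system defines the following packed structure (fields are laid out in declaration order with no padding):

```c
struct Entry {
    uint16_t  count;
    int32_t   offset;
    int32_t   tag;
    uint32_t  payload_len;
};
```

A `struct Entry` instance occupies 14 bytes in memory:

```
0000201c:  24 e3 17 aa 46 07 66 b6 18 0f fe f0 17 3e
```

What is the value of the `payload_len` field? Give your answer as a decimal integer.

4277147454

`payload_len` follows `count` (2 B), `offset` (4 B), `tag` (4 B), so it starts at offset 2 + 4 + 4 = 10 and occupies 4 bytes.
Bytes at offsets 10..13: FE F0 17 3E.
Big-endian stores the most-significant byte at the lowest address.
The bytes are already most-significant first: 0xFEF0173E.
0xFEF0173E = 4277147454.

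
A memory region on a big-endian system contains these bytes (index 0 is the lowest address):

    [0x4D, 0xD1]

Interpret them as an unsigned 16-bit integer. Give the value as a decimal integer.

19921

Big-endian stores the most-significant byte at the lowest address.
The bytes are already most-significant first: 0x4DD1.
0x4DD1 = 19921.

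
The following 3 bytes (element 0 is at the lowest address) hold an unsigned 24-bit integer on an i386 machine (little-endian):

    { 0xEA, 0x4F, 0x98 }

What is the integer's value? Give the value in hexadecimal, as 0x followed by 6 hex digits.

Little-endian stores the least-significant byte at the lowest address.
Reassemble most-significant byte first: 98 4F EA → 0x984FEA.

0x984FEA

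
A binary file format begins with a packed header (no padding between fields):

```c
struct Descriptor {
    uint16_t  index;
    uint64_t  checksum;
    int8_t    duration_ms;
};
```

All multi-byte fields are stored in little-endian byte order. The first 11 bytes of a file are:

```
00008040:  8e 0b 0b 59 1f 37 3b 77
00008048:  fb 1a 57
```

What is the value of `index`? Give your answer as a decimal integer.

2958

`index` is the first field, at byte offset 0, occupying 2 bytes.
Bytes at offsets 0..1: 8E 0B.
Little-endian stores the least-significant byte at the lowest address.
Reassemble most-significant byte first: 0B 8E → 0x0B8E.
0x0B8E = 2958.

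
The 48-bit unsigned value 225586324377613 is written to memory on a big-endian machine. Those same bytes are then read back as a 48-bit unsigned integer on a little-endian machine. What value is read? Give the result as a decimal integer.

14365514804173

225586324377613 in 48-bit hexadecimal is 0xCD2B68BB100D.
Stored big-endian, the bytes at ascending addresses are CD 2B 68 BB 10 0D.
Read back as little-endian, the first byte is least significant, giving 0x0D10BB682BCD.
0x0D10BB682BCD = 14365514804173.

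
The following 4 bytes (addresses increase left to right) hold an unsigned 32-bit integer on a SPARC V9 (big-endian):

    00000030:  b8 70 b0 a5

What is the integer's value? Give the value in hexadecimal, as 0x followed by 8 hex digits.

0xB870B0A5

Big-endian stores the most-significant byte at the lowest address.
The bytes are already most-significant first: 0xB870B0A5.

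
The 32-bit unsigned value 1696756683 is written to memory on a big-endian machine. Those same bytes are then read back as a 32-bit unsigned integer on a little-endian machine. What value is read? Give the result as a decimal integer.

3413320293

1696756683 in 32-bit hexadecimal is 0x652273CB.
Stored big-endian, the bytes at ascending addresses are 65 22 73 CB.
Read back as little-endian, the first byte is least significant, giving 0xCB732265.
0xCB732265 = 3413320293.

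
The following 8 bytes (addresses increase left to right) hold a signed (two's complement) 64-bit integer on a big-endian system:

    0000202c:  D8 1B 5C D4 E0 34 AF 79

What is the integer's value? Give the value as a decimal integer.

-2874601867781558407

Big-endian stores the most-significant byte at the lowest address.
The bytes are already most-significant first: 0xD81B5CD4E034AF79.
Top bit is set, so as a signed 64-bit value this is 0xD81B5CD4E034AF79 − 2^64 = -2874601867781558407.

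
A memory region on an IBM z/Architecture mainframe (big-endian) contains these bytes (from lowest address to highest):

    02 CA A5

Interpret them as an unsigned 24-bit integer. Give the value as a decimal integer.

Big-endian stores the most-significant byte at the lowest address.
The bytes are already most-significant first: 0x02CAA5.
0x02CAA5 = 182949.

182949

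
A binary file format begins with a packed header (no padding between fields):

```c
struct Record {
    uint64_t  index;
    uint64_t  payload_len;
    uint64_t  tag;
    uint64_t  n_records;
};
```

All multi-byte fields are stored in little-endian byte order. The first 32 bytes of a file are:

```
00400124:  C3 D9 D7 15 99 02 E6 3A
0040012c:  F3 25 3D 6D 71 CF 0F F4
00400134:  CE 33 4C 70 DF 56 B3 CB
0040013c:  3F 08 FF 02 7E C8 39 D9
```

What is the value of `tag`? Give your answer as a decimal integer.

`tag` follows `index` (8 B), `payload_len` (8 B), so it starts at offset 8 + 8 = 16 and occupies 8 bytes.
Bytes at offsets 16..23: CE 33 4C 70 DF 56 B3 CB.
Little-endian: lowest address holds the least-significant byte.
Reassemble most-significant byte first: CB B3 56 DF 70 4C 33 CE → 0xCBB356DF704C33CE.
0xCBB356DF704C33CE = 14678171128192316366.

14678171128192316366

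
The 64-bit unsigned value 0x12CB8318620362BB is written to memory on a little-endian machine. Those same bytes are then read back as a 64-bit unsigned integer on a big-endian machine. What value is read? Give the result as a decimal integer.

Stored little-endian, the bytes at ascending addresses are BB 62 03 62 18 83 CB 12.
Read back as big-endian, the last byte is least significant, giving 0xBB6203621883CB12.
0xBB6203621883CB12 = 13502358352663137042.

13502358352663137042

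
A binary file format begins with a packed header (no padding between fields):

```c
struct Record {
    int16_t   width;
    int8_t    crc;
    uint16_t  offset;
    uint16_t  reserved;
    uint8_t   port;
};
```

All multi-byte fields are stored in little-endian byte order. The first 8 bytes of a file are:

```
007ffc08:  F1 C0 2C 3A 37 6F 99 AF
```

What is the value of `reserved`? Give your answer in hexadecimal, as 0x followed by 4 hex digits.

0x996F

`reserved` follows `width` (2 B), `crc` (1 B), `offset` (2 B), so it starts at offset 2 + 1 + 2 = 5 and occupies 2 bytes.
Bytes at offsets 5..6: 6F 99.
Little-endian: lowest address holds the least-significant byte.
Reassemble most-significant byte first: 99 6F → 0x996F.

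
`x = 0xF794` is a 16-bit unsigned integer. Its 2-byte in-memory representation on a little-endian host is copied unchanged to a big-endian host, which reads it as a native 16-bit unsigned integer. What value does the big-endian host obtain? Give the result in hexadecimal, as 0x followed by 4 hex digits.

0x94F7

Stored little-endian, the bytes at ascending addresses are 94 F7.
Read back as big-endian, the last byte is least significant, giving 0x94F7.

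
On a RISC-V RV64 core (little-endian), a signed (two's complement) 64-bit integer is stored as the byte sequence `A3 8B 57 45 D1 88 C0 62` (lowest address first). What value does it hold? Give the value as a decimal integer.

Little-endian: lowest address holds the least-significant byte.
Reassemble most-significant byte first: 62 C0 88 D1 45 57 8B A3 → 0x62C088D145578BA3.
0x62C088D145578BA3 = 7115837843638291363.

7115837843638291363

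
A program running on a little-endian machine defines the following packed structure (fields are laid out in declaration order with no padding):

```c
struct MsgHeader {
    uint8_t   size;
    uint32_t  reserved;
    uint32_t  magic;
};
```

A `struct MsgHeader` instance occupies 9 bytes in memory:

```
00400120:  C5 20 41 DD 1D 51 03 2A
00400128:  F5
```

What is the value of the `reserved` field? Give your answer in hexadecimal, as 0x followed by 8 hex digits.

0x1DDD4120

`reserved` follows `size` (1 byte), so it starts at byte offset 1 and occupies 4 bytes.
Bytes at offsets 1..4: 20 41 DD 1D.
In little-endian order the low byte comes first in memory.
Reassemble most-significant byte first: 1D DD 41 20 → 0x1DDD4120.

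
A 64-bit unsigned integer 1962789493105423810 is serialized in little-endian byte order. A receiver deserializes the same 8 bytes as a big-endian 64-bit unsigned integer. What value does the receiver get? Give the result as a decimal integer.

14048251202311437595

1962789493105423810 in 64-bit hexadecimal is 0x1B3D3AA5096AF5C2.
Stored little-endian, the bytes at ascending addresses are C2 F5 6A 09 A5 3A 3D 1B.
Read back as big-endian, the last byte is least significant, giving 0xC2F56A09A53A3D1B.
0xC2F56A09A53A3D1B = 14048251202311437595.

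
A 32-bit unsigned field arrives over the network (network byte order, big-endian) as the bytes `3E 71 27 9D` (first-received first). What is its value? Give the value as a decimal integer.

1047603101

In big-endian order the high byte comes first in memory.
The bytes are already most-significant first: 0x3E71279D.
0x3E71279D = 1047603101.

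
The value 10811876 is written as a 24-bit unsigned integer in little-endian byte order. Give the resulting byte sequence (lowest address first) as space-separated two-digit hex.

E4 F9 A4

10811876 in hexadecimal, padded to 24 bits, is 0xA4F9E4.
Split into bytes (most-significant first): A4 F9 E4.
Little-endian: lowest address holds the least-significant byte.
So at ascending addresses the bytes are E4 F9 A4.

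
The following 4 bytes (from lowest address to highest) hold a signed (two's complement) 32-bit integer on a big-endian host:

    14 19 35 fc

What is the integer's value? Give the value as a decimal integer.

Big-endian stores the most-significant byte at the lowest address.
The bytes are already most-significant first: 0x141935FC.
0x141935FC = 337196540.

337196540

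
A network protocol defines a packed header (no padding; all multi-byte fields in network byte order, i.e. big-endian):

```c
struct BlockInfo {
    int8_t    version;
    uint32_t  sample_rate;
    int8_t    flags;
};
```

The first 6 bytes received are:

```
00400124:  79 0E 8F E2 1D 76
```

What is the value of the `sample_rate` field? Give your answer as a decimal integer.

244310557

`sample_rate` follows `version` (1 byte), so it starts at byte offset 1 and occupies 4 bytes.
Bytes at offsets 1..4: 0E 8F E2 1D.
Big-endian stores the most-significant byte at the lowest address.
The bytes are already most-significant first: 0x0E8FE21D.
0x0E8FE21D = 244310557.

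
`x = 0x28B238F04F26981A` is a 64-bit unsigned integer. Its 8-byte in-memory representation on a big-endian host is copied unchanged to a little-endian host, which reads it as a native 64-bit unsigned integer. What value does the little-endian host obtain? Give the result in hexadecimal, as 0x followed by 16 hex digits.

0x1A98264FF038B228

Stored big-endian, the bytes at ascending addresses are 28 B2 38 F0 4F 26 98 1A.
Read back as little-endian, the first byte is least significant, giving 0x1A98264FF038B228.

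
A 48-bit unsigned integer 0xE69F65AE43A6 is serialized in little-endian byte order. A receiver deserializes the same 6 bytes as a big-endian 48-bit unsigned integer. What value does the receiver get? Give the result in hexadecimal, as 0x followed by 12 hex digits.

0xA643AE659FE6

Stored little-endian, the bytes at ascending addresses are A6 43 AE 65 9F E6.
Read back as big-endian, the last byte is least significant, giving 0xA643AE659FE6.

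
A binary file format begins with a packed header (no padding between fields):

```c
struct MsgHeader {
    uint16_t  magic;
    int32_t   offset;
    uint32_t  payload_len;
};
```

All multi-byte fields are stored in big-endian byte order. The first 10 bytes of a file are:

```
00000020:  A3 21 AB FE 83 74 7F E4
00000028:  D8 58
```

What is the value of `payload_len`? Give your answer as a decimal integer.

2145704024

`payload_len` follows `magic` (2 B), `offset` (4 B), so it starts at offset 2 + 4 = 6 and occupies 4 bytes.
Bytes at offsets 6..9: 7F E4 D8 58.
In big-endian order the high byte comes first in memory.
The bytes are already most-significant first: 0x7FE4D858.
0x7FE4D858 = 2145704024.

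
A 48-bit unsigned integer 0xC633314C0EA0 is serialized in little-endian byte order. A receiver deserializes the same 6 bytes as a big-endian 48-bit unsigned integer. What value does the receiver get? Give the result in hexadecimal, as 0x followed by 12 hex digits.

Stored little-endian, the bytes at ascending addresses are A0 0E 4C 31 33 C6.
Read back as big-endian, the last byte is least significant, giving 0xA00E4C3133C6.

0xA00E4C3133C6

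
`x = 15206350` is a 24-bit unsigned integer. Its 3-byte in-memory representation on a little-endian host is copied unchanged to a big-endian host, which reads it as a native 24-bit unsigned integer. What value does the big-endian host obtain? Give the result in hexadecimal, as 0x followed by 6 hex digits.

0xCE07E8

15206350 in 24-bit hexadecimal is 0xE807CE.
Stored little-endian, the bytes at ascending addresses are CE 07 E8.
Read back as big-endian, the last byte is least significant, giving 0xCE07E8.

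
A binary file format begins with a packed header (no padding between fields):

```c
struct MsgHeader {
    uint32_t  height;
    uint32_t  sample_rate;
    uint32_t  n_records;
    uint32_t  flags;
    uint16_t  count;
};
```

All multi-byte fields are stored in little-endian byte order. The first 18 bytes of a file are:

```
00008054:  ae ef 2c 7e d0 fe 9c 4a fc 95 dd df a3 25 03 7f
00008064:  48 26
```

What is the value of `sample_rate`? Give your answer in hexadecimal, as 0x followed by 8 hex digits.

0x4A9CFED0

`sample_rate` follows `height` (4 bytes), so it starts at byte offset 4 and occupies 4 bytes.
Bytes at offsets 4..7: D0 FE 9C 4A.
In little-endian order the low byte comes first in memory.
Reassemble most-significant byte first: 4A 9C FE D0 → 0x4A9CFED0.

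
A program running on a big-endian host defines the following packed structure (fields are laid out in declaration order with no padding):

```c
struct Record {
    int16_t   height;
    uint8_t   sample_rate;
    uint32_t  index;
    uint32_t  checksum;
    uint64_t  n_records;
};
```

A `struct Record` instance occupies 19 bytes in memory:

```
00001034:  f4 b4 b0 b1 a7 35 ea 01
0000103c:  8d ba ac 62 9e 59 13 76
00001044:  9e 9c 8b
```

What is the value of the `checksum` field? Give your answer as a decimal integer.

`checksum` follows `height` (2 B), `sample_rate` (1 B), `index` (4 B), so it starts at offset 2 + 1 + 4 = 7 and occupies 4 bytes.
Bytes at offsets 7..10: 01 8D BA AC.
Big-endian: lowest address holds the most-significant byte.
The bytes are already most-significant first: 0x018DBAAC.
0x018DBAAC = 26065580.

26065580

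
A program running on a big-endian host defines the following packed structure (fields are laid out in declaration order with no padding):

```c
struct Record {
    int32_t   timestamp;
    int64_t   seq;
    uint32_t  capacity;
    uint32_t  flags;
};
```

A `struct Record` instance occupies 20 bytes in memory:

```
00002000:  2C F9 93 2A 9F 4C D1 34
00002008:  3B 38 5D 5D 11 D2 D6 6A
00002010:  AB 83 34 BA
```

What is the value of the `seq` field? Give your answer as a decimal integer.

-6967964501186945699

`seq` follows `timestamp` (4 bytes), so it starts at byte offset 4 and occupies 8 bytes.
Bytes at offsets 4..11: 9F 4C D1 34 3B 38 5D 5D.
In big-endian order the high byte comes first in memory.
The bytes are already most-significant first: 0x9F4CD1343B385D5D.
Top bit is set, so as a signed 64-bit value this is 0x9F4CD1343B385D5D − 2^64 = -6967964501186945699.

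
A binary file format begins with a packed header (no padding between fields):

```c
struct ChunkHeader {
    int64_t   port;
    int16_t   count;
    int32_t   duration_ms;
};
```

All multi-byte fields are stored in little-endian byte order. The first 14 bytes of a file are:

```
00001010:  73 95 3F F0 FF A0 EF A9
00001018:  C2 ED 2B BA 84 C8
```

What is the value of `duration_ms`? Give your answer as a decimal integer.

`duration_ms` follows `port` (8 B), `count` (2 B), so it starts at offset 8 + 2 = 10 and occupies 4 bytes.
Bytes at offsets 10..13: 2B BA 84 C8.
In little-endian order the low byte comes first in memory.
Reassemble most-significant byte first: C8 84 BA 2B → 0xC884BA2B.
Top bit is set, so as a signed 32-bit value this is 0xC884BA2B − 2^32 = -930825685.

-930825685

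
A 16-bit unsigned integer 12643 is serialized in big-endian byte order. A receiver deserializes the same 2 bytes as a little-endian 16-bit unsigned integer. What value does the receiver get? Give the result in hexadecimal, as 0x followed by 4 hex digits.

0x6331

12643 in 16-bit hexadecimal is 0x3163.
Stored big-endian, the bytes at ascending addresses are 31 63.
Read back as little-endian, the first byte is least significant, giving 0x6331.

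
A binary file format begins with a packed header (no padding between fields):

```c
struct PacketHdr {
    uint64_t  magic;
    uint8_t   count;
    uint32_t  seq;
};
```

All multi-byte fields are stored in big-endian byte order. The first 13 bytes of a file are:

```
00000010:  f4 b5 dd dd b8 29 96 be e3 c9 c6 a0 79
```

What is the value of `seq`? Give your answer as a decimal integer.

3385237625

`seq` follows `magic` (8 B), `count` (1 B), so it starts at offset 8 + 1 = 9 and occupies 4 bytes.
Bytes at offsets 9..12: C9 C6 A0 79.
In big-endian order the high byte comes first in memory.
The bytes are already most-significant first: 0xC9C6A079.
0xC9C6A079 = 3385237625.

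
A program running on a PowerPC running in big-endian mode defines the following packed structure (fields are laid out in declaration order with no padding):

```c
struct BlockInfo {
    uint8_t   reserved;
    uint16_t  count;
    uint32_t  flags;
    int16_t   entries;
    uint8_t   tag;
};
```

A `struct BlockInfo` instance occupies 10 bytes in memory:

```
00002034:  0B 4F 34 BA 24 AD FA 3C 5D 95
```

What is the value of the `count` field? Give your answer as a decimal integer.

20276

`count` follows `reserved` (1 byte), so it starts at byte offset 1 and occupies 2 bytes.
Bytes at offsets 1..2: 4F 34.
Big-endian: lowest address holds the most-significant byte.
The bytes are already most-significant first: 0x4F34.
0x4F34 = 20276.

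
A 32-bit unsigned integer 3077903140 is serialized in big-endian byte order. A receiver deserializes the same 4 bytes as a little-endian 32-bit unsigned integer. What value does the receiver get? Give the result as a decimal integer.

3077903140 in 32-bit hexadecimal is 0xB7751324.
Stored big-endian, the bytes at ascending addresses are B7 75 13 24.
Read back as little-endian, the first byte is least significant, giving 0x241375B7.
0x241375B7 = 605255095.

605255095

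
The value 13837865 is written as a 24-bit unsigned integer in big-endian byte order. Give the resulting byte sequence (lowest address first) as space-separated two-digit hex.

D3 26 29

13837865 in hexadecimal, padded to 24 bits, is 0xD32629.
Split into bytes (most-significant first): D3 26 29.
Big-endian: lowest address holds the most-significant byte.
So the memory order matches the most-significant-first order: D3 26 29.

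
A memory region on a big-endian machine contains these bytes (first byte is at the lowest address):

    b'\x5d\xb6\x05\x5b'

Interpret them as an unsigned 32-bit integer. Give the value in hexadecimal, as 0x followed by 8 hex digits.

Big-endian stores the most-significant byte at the lowest address.
The bytes are already most-significant first: 0x5DB6055B.

0x5DB6055B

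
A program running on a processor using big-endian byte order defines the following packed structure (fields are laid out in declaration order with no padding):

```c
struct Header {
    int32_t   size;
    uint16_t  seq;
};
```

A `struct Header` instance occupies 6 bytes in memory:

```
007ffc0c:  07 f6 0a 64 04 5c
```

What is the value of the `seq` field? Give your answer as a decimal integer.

`seq` follows `size` (4 bytes), so it starts at byte offset 4 and occupies 2 bytes.
Bytes at offsets 4..5: 04 5C.
In big-endian order the high byte comes first in memory.
The bytes are already most-significant first: 0x045C.
0x045C = 1116.

1116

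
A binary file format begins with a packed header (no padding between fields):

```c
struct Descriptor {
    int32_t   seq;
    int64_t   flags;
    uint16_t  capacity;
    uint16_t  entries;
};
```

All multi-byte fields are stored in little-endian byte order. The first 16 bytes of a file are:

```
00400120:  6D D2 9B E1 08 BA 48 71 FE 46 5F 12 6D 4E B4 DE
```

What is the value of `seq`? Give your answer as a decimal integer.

-509881747

`seq` is the first field, at byte offset 0, occupying 4 bytes.
Bytes at offsets 0..3: 6D D2 9B E1.
Little-endian: lowest address holds the least-significant byte.
Reassemble most-significant byte first: E1 9B D2 6D → 0xE19BD26D.
Top bit is set, so as a signed 32-bit value this is 0xE19BD26D − 2^32 = -509881747.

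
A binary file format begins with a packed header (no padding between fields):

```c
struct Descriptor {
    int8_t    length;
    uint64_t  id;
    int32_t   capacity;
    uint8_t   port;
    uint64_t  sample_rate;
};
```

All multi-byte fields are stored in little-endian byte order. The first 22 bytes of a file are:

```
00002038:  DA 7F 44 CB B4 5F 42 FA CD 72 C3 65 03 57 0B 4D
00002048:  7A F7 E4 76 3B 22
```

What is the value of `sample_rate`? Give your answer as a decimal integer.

`sample_rate` follows `length` (1 B), `id` (8 B), `capacity` (4 B), `port` (1 B), so it starts at offset 1 + 8 + 4 + 1 = 14 and occupies 8 bytes.
Bytes at offsets 14..21: 0B 4D 7A F7 E4 76 3B 22.
In little-endian order the low byte comes first in memory.
Reassemble most-significant byte first: 22 3B 76 E4 F7 7A 4D 0B → 0x223B76E4F77A4D0B.
0x223B76E4F77A4D0B = 2466695946692087051.

2466695946692087051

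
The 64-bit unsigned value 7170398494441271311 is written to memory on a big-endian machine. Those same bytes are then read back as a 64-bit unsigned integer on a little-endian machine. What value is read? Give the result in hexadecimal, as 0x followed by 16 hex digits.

0x0FF02AB7705F8263

7170398494441271311 in 64-bit hexadecimal is 0x63825F70B72AF00F.
Stored big-endian, the bytes at ascending addresses are 63 82 5F 70 B7 2A F0 0F.
Read back as little-endian, the first byte is least significant, giving 0x0FF02AB7705F8263.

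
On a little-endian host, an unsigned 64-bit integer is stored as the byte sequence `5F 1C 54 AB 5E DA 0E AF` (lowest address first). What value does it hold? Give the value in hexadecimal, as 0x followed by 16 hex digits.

0xAF0EDA5EAB541C5F

Little-endian stores the least-significant byte at the lowest address.
Reassemble most-significant byte first: AF 0E DA 5E AB 54 1C 5F → 0xAF0EDA5EAB541C5F.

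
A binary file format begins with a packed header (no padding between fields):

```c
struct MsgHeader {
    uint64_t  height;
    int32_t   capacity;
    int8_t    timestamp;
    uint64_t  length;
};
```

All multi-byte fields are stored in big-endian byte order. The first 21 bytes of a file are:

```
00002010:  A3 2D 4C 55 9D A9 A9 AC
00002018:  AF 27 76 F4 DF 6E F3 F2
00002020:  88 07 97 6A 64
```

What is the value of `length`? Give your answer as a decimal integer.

7995000429569600100

`length` follows `height` (8 B), `capacity` (4 B), `timestamp` (1 B), so it starts at offset 8 + 4 + 1 = 13 and occupies 8 bytes.
Bytes at offsets 13..20: 6E F3 F2 88 07 97 6A 64.
In big-endian order the high byte comes first in memory.
The bytes are already most-significant first: 0x6EF3F28807976A64.
0x6EF3F28807976A64 = 7995000429569600100.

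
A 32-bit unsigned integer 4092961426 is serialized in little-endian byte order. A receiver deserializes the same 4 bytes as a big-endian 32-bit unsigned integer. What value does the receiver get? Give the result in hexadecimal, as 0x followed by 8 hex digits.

0x92A2F5F3

4092961426 in 32-bit hexadecimal is 0xF3F5A292.
Stored little-endian, the bytes at ascending addresses are 92 A2 F5 F3.
Read back as big-endian, the last byte is least significant, giving 0x92A2F5F3.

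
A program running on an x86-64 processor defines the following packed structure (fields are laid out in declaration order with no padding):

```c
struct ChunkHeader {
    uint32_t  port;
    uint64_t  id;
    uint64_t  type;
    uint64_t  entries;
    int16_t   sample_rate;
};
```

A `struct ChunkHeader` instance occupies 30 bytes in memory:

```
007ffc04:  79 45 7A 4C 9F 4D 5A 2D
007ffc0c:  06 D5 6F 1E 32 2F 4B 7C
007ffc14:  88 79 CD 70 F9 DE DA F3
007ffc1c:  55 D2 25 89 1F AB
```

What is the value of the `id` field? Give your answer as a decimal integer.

2193205766060133791

`id` follows `port` (4 bytes), so it starts at byte offset 4 and occupies 8 bytes.
Bytes at offsets 4..11: 9F 4D 5A 2D 06 D5 6F 1E.
In little-endian order the low byte comes first in memory.
Reassemble most-significant byte first: 1E 6F D5 06 2D 5A 4D 9F → 0x1E6FD5062D5A4D9F.
0x1E6FD5062D5A4D9F = 2193205766060133791.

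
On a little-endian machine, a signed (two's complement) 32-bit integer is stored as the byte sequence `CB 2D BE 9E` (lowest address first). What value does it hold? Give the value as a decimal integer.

In little-endian order the low byte comes first in memory.
Reassemble most-significant byte first: 9E BE 2D CB → 0x9EBE2DCB.
Top bit is set, so as a signed 32-bit value this is 0x9EBE2DCB − 2^32 = -1631703605.

-1631703605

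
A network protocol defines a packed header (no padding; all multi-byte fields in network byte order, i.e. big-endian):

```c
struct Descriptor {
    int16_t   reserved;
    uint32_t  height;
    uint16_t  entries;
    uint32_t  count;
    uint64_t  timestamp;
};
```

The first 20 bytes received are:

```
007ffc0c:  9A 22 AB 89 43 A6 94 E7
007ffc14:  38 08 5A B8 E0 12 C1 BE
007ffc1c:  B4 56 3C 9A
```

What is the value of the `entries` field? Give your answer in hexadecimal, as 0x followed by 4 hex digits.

`entries` follows `reserved` (2 B), `height` (4 B), so it starts at offset 2 + 4 = 6 and occupies 2 bytes.
Bytes at offsets 6..7: 94 E7.
Big-endian stores the most-significant byte at the lowest address.
The bytes are already most-significant first: 0x94E7.

0x94E7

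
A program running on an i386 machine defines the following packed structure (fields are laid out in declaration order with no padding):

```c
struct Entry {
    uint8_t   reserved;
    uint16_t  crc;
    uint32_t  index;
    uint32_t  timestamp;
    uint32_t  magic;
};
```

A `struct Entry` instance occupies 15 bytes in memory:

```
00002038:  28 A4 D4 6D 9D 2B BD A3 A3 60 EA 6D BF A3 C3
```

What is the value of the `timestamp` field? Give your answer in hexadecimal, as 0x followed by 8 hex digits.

0xEA60A3A3

`timestamp` follows `reserved` (1 B), `crc` (2 B), `index` (4 B), so it starts at offset 1 + 2 + 4 = 7 and occupies 4 bytes.
Bytes at offsets 7..10: A3 A3 60 EA.
Little-endian: lowest address holds the least-significant byte.
Reassemble most-significant byte first: EA 60 A3 A3 → 0xEA60A3A3.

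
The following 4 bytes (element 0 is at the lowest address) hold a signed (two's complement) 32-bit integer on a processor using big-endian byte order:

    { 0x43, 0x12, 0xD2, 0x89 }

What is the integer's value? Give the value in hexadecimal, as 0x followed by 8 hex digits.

Big-endian: lowest address holds the most-significant byte.
The bytes are already most-significant first: 0x4312D289.

0x4312D289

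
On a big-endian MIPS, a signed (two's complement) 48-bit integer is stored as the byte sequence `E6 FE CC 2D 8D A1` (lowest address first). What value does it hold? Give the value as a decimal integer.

-27492955091551

Big-endian: lowest address holds the most-significant byte.
The bytes are already most-significant first: 0xE6FECC2D8DA1.
Top bit is set, so as a signed 48-bit value this is 0xE6FECC2D8DA1 − 2^48 = -27492955091551.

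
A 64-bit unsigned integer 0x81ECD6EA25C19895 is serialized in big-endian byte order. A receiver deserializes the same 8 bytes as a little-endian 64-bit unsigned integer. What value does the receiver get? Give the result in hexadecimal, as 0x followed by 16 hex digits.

0x9598C125EAD6EC81

Stored big-endian, the bytes at ascending addresses are 81 EC D6 EA 25 C1 98 95.
Read back as little-endian, the first byte is least significant, giving 0x9598C125EAD6EC81.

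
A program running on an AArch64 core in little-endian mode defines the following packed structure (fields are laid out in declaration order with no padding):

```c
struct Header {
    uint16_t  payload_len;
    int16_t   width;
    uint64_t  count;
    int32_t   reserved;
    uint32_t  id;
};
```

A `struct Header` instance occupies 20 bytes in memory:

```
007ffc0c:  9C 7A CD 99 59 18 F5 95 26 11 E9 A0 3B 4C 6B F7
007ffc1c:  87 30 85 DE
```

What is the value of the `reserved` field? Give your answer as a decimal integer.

-143963077

`reserved` follows `payload_len` (2 B), `width` (2 B), `count` (8 B), so it starts at offset 2 + 2 + 8 = 12 and occupies 4 bytes.
Bytes at offsets 12..15: 3B 4C 6B F7.
Little-endian stores the least-significant byte at the lowest address.
Reassemble most-significant byte first: F7 6B 4C 3B → 0xF76B4C3B.
Top bit is set, so as a signed 32-bit value this is 0xF76B4C3B − 2^32 = -143963077.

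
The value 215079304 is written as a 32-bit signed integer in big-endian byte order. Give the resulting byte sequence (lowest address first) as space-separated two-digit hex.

0C D1 D9 88

215079304 in hexadecimal, padded to 32 bits, is 0x0CD1D988.
Split into bytes (most-significant first): 0C D1 D9 88.
In big-endian order the high byte comes first in memory.
So the memory order matches the most-significant-first order: 0C D1 D9 88.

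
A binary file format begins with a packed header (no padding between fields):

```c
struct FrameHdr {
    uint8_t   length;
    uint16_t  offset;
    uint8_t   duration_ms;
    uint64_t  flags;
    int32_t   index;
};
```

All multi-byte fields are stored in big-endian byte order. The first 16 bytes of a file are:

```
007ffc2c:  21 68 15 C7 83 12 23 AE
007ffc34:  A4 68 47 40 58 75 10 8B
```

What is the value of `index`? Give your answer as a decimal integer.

`index` follows `length` (1 B), `offset` (2 B), `duration_ms` (1 B), `flags` (8 B), so it starts at offset 1 + 2 + 1 + 8 = 12 and occupies 4 bytes.
Bytes at offsets 12..15: 58 75 10 8B.
Big-endian stores the most-significant byte at the lowest address.
The bytes are already most-significant first: 0x5875108B.
0x5875108B = 1484066955.

1484066955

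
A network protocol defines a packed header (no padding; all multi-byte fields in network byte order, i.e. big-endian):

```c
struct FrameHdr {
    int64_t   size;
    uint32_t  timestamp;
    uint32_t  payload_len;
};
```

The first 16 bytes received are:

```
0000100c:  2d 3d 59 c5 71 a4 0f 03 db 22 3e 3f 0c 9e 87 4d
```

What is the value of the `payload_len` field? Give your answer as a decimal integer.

`payload_len` follows `size` (8 B), `timestamp` (4 B), so it starts at offset 8 + 4 = 12 and occupies 4 bytes.
Bytes at offsets 12..15: 0C 9E 87 4D.
Big-endian: lowest address holds the most-significant byte.
The bytes are already most-significant first: 0x0C9E874D.
0x0C9E874D = 211715917.

211715917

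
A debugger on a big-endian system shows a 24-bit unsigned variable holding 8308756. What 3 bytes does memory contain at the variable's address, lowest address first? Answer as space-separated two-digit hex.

7E C8 14

8308756 in hexadecimal, padded to 24 bits, is 0x7EC814.
Split into bytes (most-significant first): 7E C8 14.
Big-endian: lowest address holds the most-significant byte.
So the memory order matches the most-significant-first order: 7E C8 14.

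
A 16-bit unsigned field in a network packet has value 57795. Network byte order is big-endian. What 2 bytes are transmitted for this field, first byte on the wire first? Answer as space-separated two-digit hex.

57795 in hexadecimal, padded to 16 bits, is 0xE1C3.
Split into bytes (most-significant first): E1 C3.
Big-endian stores the most-significant byte at the lowest address.
So the memory order matches the most-significant-first order: E1 C3.

E1 C3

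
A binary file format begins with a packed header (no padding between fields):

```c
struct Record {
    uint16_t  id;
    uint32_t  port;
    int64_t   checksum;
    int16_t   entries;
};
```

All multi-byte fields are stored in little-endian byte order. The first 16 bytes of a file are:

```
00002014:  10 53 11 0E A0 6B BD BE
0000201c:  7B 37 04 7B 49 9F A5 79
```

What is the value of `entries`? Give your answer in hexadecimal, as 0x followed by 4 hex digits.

`entries` follows `id` (2 B), `port` (4 B), `checksum` (8 B), so it starts at offset 2 + 4 + 8 = 14 and occupies 2 bytes.
Bytes at offsets 14..15: A5 79.
In little-endian order the low byte comes first in memory.
Reassemble most-significant byte first: 79 A5 → 0x79A5.

0x79A5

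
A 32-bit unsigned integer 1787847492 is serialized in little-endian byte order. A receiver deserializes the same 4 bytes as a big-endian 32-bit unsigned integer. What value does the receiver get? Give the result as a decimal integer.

1787847492 in 32-bit hexadecimal is 0x6A906344.
Stored little-endian, the bytes at ascending addresses are 44 63 90 6A.
Read back as big-endian, the last byte is least significant, giving 0x4463906A.
0x4463906A = 1147375722.

1147375722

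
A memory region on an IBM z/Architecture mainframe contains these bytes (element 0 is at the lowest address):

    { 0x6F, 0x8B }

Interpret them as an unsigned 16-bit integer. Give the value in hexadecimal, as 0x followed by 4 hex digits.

0x6F8B

Big-endian: lowest address holds the most-significant byte.
The bytes are already most-significant first: 0x6F8B.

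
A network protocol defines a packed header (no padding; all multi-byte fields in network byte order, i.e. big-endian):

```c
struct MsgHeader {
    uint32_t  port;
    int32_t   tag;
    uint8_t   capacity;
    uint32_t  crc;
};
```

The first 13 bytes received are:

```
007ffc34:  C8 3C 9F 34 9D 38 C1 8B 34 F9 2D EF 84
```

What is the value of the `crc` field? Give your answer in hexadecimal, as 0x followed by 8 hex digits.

`crc` follows `port` (4 B), `tag` (4 B), `capacity` (1 B), so it starts at offset 4 + 4 + 1 = 9 and occupies 4 bytes.
Bytes at offsets 9..12: F9 2D EF 84.
In big-endian order the high byte comes first in memory.
The bytes are already most-significant first: 0xF92DEF84.

0xF92DEF84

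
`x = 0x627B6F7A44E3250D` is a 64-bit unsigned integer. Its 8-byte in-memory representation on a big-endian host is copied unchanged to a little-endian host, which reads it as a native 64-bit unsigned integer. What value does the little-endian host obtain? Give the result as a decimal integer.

947413179882765154

Stored big-endian, the bytes at ascending addresses are 62 7B 6F 7A 44 E3 25 0D.
Read back as little-endian, the first byte is least significant, giving 0x0D25E3447A6F7B62.
0x0D25E3447A6F7B62 = 947413179882765154.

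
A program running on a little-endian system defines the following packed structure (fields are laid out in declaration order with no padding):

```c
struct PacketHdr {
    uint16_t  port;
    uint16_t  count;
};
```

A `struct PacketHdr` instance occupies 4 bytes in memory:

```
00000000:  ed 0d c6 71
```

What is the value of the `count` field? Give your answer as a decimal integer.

29126

`count` follows `port` (2 bytes), so it starts at byte offset 2 and occupies 2 bytes.
Bytes at offsets 2..3: C6 71.
Little-endian stores the least-significant byte at the lowest address.
Reassemble most-significant byte first: 71 C6 → 0x71C6.
0x71C6 = 29126.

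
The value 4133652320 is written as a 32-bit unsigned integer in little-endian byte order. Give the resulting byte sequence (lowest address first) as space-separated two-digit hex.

60 87 62 F6

4133652320 in hexadecimal, padded to 32 bits, is 0xF6628760.
Split into bytes (most-significant first): F6 62 87 60.
In little-endian order the low byte comes first in memory.
So at ascending addresses the bytes are 60 87 62 F6.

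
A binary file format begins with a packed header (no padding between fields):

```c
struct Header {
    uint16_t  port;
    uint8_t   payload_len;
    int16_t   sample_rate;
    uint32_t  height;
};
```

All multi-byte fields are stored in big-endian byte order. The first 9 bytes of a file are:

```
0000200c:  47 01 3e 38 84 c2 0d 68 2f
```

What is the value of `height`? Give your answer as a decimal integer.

`height` follows `port` (2 B), `payload_len` (1 B), `sample_rate` (2 B), so it starts at offset 2 + 1 + 2 = 5 and occupies 4 bytes.
Bytes at offsets 5..8: C2 0D 68 2F.
In big-endian order the high byte comes first in memory.
The bytes are already most-significant first: 0xC20D682F.
0xC20D682F = 3255658543.

3255658543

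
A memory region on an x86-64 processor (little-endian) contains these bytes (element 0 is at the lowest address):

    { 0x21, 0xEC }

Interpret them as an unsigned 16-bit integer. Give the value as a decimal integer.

60449

Little-endian stores the least-significant byte at the lowest address.
Reassemble most-significant byte first: EC 21 → 0xEC21.
0xEC21 = 60449.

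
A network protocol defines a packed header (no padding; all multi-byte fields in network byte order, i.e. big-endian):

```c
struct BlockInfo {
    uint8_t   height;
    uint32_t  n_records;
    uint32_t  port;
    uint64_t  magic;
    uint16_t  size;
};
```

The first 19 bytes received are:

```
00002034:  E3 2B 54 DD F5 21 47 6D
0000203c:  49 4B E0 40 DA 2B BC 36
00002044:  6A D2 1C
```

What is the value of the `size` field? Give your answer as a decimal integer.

53788

`size` follows `height` (1 B), `n_records` (4 B), `port` (4 B), `magic` (8 B), so it starts at offset 1 + 4 + 4 + 8 = 17 and occupies 2 bytes.
Bytes at offsets 17..18: D2 1C.
In big-endian order the high byte comes first in memory.
The bytes are already most-significant first: 0xD21C.
0xD21C = 53788.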